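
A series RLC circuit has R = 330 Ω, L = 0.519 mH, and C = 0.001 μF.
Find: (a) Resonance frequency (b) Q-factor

Step 1 — Resonance condition Im(Z)=0 gives ω₀ = 1/√(LC).
Step 2 — ω₀ = 1/√(0.000519·1e-09) = 1.388e+06 rad/s.
Step 3 — f₀ = ω₀/(2π) = 2.209e+05 Hz.
Step 4 — Series Q: Q = ω₀L/R = 1.388e+06·0.000519/330 = 2.183.

(a) f₀ = 2.209e+05 Hz  (b) Q = 2.183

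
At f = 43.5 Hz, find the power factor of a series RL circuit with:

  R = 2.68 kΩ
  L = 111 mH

Step 1 — Angular frequency: ω = 2π·f = 2π·43.5 = 273.3 rad/s.
Step 2 — Component impedances:
  R: Z = R = 2680 Ω
  L: Z = jωL = j·273.3·0.111 = 0 + j30.34 Ω
Step 3 — Series combination: Z_total = R + L = 2680 + j30.34 Ω = 2680∠0.6° Ω.
Step 4 — Power factor: PF = cos(φ) = Re(Z)/|Z| = 2680/2680.2 = 0.9999.
Step 5 — Type: Im(Z) = 30.34 ⇒ lagging (phase φ = 0.6°).

PF = 0.9999 (lagging, φ = 0.6°)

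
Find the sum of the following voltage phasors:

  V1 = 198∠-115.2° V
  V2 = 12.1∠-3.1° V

Step 1 — Convert each phasor to rectangular form:
  V1 = 198·(cos(-115.2°) + j·sin(-115.2°)) = -84.3 - j179.2 V
  V2 = 12.1·(cos(-3.1°) + j·sin(-3.1°)) = 12.08 - j0.6544 V
Step 2 — Sum components: V_total = -72.22 - j179.8 V.
Step 3 — Convert to polar: |V_total| = 193.8 V, ∠V_total = -111.9°.

V_total = 193.8∠-111.9° V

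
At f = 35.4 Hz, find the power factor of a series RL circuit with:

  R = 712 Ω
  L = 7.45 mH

Step 1 — Angular frequency: ω = 2π·f = 2π·35.4 = 222.4 rad/s.
Step 2 — Component impedances:
  R: Z = R = 712 Ω
  L: Z = jωL = j·222.4·0.00745 = 0 + j1.657 Ω
Step 3 — Series combination: Z_total = R + L = 712 + j1.657 Ω = 712∠0.1° Ω.
Step 4 — Power factor: PF = cos(φ) = Re(Z)/|Z| = 712/712 = 1.
Step 5 — Type: Im(Z) = 1.657 ⇒ lagging (phase φ = 0.1°).

PF = 1 (lagging, φ = 0.1°)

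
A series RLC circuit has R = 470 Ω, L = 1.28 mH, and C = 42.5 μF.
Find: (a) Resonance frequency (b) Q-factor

Step 1 — Resonance condition Im(Z)=0 gives ω₀ = 1/√(LC).
Step 2 — ω₀ = 1/√(0.00128·4.25e-05) = 4287 rad/s.
Step 3 — f₀ = ω₀/(2π) = 682.4 Hz.
Step 4 — Series Q: Q = ω₀L/R = 4287·0.00128/470 = 0.01168.

(a) f₀ = 682.4 Hz  (b) Q = 0.01168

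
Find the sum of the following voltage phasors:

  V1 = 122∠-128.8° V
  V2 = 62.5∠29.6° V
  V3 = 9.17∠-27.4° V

Step 1 — Convert each phasor to rectangular form:
  V1 = 122·(cos(-128.8°) + j·sin(-128.8°)) = -76.45 - j95.08 V
  V2 = 62.5·(cos(29.6°) + j·sin(29.6°)) = 54.34 + j30.87 V
  V3 = 9.17·(cos(-27.4°) + j·sin(-27.4°)) = 8.141 - j4.22 V
Step 2 — Sum components: V_total = -13.96 - j68.43 V.
Step 3 — Convert to polar: |V_total| = 69.84 V, ∠V_total = -101.5°.

V_total = 69.84∠-101.5° V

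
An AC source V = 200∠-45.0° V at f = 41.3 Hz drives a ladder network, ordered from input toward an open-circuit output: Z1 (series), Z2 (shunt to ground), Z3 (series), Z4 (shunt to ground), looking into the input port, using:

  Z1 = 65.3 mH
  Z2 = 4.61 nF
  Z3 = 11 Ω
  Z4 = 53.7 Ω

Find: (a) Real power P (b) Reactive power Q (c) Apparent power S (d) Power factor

Step 1 — Angular frequency: ω = 2π·f = 2π·41.3 = 259.5 rad/s.
Step 2 — Component impedances:
  Z1: Z = jωL = j·259.5·0.0653 = 0 + j16.95 Ω
  Z2: Z = 1/(jωC) = -j/(ω·C) = 0 - j8.359e+05 Ω
  Z3: Z = R = 11 Ω
  Z4: Z = R = 53.7 Ω
Step 3 — Ladder network (open output): work backward from the far end, alternating series and parallel combinations. Z_in = 64.7 + j16.94 Ω = 66.88∠14.7° Ω.
Step 4 — Source phasor: V = 200∠-45.0° V = 141.4 - j141.4 V.
Step 5 — Current: I = V / Z = 1.51 - j2.581 A = 2.99∠-59.7° A.
Step 6 — Complex power: S = V·I* = 578.6 + j151.5 VA.
Step 7 — Real power: P = Re(S) = 578.6 W.
Step 8 — Reactive power: Q = Im(S) = 151.5 VAR.
Step 9 — Apparent power: |S| = 598.1 VA.
Step 10 — Power factor: PF = P/|S| = 0.9674 (lagging).

(a) P = 578.6 W  (b) Q = 151.5 VAR  (c) S = 598.1 VA  (d) PF = 0.9674 (lagging)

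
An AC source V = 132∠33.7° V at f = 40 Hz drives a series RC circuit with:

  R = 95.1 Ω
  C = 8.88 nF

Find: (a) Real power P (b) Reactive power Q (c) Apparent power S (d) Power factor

Step 1 — Angular frequency: ω = 2π·f = 2π·40 = 251.3 rad/s.
Step 2 — Component impedances:
  R: Z = R = 95.1 Ω
  C: Z = 1/(jωC) = -j/(ω·C) = 0 - j4.481e+05 Ω
Step 3 — Series combination: Z_total = R + C = 95.1 - j4.481e+05 Ω = 4.481e+05∠-90.0° Ω.
Step 4 — Source phasor: V = 132∠33.7° V = 109.8 + j73.24 V.
Step 5 — Current: I = V / Z = -0.0001634 + j0.0002451 A = 0.0002946∠123.7° A.
Step 6 — Complex power: S = V·I* = 8.253e-06 - j0.03889 VA.
Step 7 — Real power: P = Re(S) = 8.253e-06 W.
Step 8 — Reactive power: Q = Im(S) = -0.03889 VAR.
Step 9 — Apparent power: |S| = 0.03889 VA.
Step 10 — Power factor: PF = P/|S| = 0.0002122 (leading).

(a) P = 8.253e-06 W  (b) Q = -0.03889 VAR  (c) S = 0.03889 VA  (d) PF = 0.0002122 (leading)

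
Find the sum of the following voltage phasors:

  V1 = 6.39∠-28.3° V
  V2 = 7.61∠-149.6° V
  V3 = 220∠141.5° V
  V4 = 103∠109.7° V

Step 1 — Convert each phasor to rectangular form:
  V1 = 6.39·(cos(-28.3°) + j·sin(-28.3°)) = 5.626 - j3.029 V
  V2 = 7.61·(cos(-149.6°) + j·sin(-149.6°)) = -6.564 - j3.851 V
  V3 = 220·(cos(141.5°) + j·sin(141.5°)) = -172.2 + j137 V
  V4 = 103·(cos(109.7°) + j·sin(109.7°)) = -34.72 + j96.97 V
Step 2 — Sum components: V_total = -207.8 + j227 V.
Step 3 — Convert to polar: |V_total| = 307.8 V, ∠V_total = 132.5°.

V_total = 307.8∠132.5° V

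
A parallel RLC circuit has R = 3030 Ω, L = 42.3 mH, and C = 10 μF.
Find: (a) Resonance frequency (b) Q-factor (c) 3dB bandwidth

Step 1 — Resonance: ω₀ = 1/√(LC) = 1/√(0.0423·1e-05) = 1538 rad/s.
Step 2 — f₀ = ω₀/(2π) = 244.7 Hz.
Step 3 — Parallel Q: Q = R/(ω₀L) = 3030/(1538·0.0423) = 46.59.
Step 4 — Bandwidth: Δω = ω₀/Q = 33 rad/s; BW = Δω/(2π) = 5.253 Hz.

(a) f₀ = 244.7 Hz  (b) Q = 46.59  (c) BW = 5.253 Hz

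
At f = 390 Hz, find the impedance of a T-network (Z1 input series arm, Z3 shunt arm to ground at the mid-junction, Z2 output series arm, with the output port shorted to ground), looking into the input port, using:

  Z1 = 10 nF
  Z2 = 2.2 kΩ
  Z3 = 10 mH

Step 1 — Angular frequency: ω = 2π·f = 2π·390 = 2450 rad/s.
Step 2 — Component impedances:
  Z1: Z = 1/(jωC) = -j/(ω·C) = 0 - j4.081e+04 Ω
  Z2: Z = R = 2200 Ω
  Z3: Z = jωL = j·2450·0.01 = 0 + j24.5 Ω
Step 3 — With the output port shorted to ground, the output series arm Z2 runs from the junction to ground; the shunt arm Z3 also runs from the junction to ground. They appear in parallel: Z3 || Z2 = 0.2729 + j24.5 Ω.
Step 4 — Series with input arm Z1: Z_in = Z1 + (Z3 || Z2) = 0.2729 - j4.078e+04 Ω = 4.078e+04∠-90.0° Ω.

Z = 0.2729 - j4.078e+04 Ω = 4.078e+04∠-90.0° Ω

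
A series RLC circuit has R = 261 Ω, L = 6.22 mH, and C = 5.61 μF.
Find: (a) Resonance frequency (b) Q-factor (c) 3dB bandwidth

Step 1 — Resonance condition Im(Z)=0 gives ω₀ = 1/√(LC).
Step 2 — ω₀ = 1/√(0.00622·5.61e-06) = 5353 rad/s.
Step 3 — f₀ = ω₀/(2π) = 852 Hz.
Step 4 — Series Q: Q = ω₀L/R = 5353·0.00622/261 = 0.1276.
Step 5 — 3dB bandwidth: Δω = ω₀/Q = 4.196e+04 rad/s; BW = Δω/(2π) = 6678 Hz.

(a) f₀ = 852 Hz  (b) Q = 0.1276  (c) BW = 6678 Hz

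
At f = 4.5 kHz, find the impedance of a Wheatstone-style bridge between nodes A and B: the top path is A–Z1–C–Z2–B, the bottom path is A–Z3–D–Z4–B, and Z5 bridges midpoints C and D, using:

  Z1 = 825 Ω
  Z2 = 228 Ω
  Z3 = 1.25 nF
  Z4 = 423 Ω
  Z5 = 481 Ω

Step 1 — Angular frequency: ω = 2π·f = 2π·4500 = 2.827e+04 rad/s.
Step 2 — Component impedances:
  Z1: Z = R = 825 Ω
  Z2: Z = R = 228 Ω
  Z3: Z = 1/(jωC) = -j/(ω·C) = 0 - j2.829e+04 Ω
  Z4: Z = R = 423 Ω
  Z5: Z = R = 481 Ω
Step 3 — Bridge requires nodal analysis (the Z5 bridge couples midpoints C and D, so the two paths cannot be reduced to a simple series/parallel combination). Setting node B to ground and injecting 1 A at node A, the 3-node admittance system at A, C, D solves to V_A = Z_AB = 1006 - j29.99 Ω = 1006∠-1.7° Ω.

Z = 1006 - j29.99 Ω = 1006∠-1.7° Ω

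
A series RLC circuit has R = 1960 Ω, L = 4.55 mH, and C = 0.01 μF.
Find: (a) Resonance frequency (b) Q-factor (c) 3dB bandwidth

Step 1 — Resonance: ω₀ = 1/√(LC) = 1/√(0.00455·1e-08) = 1.482e+05 rad/s.
Step 2 — f₀ = ω₀/(2π) = 2.359e+04 Hz.
Step 3 — Series Q: Q = ω₀L/R = 1.482e+05·0.00455/1960 = 0.3442.
Step 4 — Bandwidth: Δω = ω₀/Q = 4.308e+05 rad/s; BW = Δω/(2π) = 6.856e+04 Hz.

(a) f₀ = 2.359e+04 Hz  (b) Q = 0.3442  (c) BW = 6.856e+04 Hz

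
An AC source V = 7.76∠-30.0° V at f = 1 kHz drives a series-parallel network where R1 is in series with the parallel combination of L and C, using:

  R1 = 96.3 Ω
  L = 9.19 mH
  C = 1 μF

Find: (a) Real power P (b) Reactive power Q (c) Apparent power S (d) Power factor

Step 1 — Angular frequency: ω = 2π·f = 2π·1000 = 6283 rad/s.
Step 2 — Component impedances:
  R1: Z = R = 96.3 Ω
  L: Z = jωL = j·6283·0.00919 = 0 + j57.74 Ω
  C: Z = 1/(jωC) = -j/(ω·C) = 0 - j159.2 Ω
Step 3 — Parallel branch: L || C = 1/(1/L + 1/C) = 0 + j90.62 Ω.
Step 4 — Series with R1: Z_total = R1 + (L || C) = 96.3 + j90.62 Ω = 132.2∠43.3° Ω.
Step 5 — Source phasor: V = 7.76∠-30.0° V = 6.72 - j3.88 V.
Step 6 — Current: I = V / Z = 0.0169 - j0.0562 A = 0.05868∠-73.3° A.
Step 7 — Complex power: S = V·I* = 0.3316 + j0.3121 VA.
Step 8 — Real power: P = Re(S) = 0.3316 W.
Step 9 — Reactive power: Q = Im(S) = 0.3121 VAR.
Step 10 — Apparent power: |S| = 0.4554 VA.
Step 11 — Power factor: PF = P/|S| = 0.7283 (lagging).

(a) P = 0.3316 W  (b) Q = 0.3121 VAR  (c) S = 0.4554 VA  (d) PF = 0.7283 (lagging)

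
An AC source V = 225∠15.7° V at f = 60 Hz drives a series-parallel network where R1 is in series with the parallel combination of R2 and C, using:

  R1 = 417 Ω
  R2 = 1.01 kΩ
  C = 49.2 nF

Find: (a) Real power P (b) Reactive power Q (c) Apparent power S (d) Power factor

Step 1 — Angular frequency: ω = 2π·f = 2π·60 = 377 rad/s.
Step 2 — Component impedances:
  R1: Z = R = 417 Ω
  R2: Z = R = 1010 Ω
  C: Z = 1/(jωC) = -j/(ω·C) = 0 - j5.391e+04 Ω
Step 3 — Parallel branch: R2 || C = 1/(1/R2 + 1/C) = 1010 - j18.91 Ω.
Step 4 — Series with R1: Z_total = R1 + (R2 || C) = 1427 - j18.91 Ω = 1427∠-0.8° Ω.
Step 5 — Source phasor: V = 225∠15.7° V = 216.6 + j60.89 V.
Step 6 — Current: I = V / Z = 0.1512 + j0.04468 A = 0.1577∠16.5° A.
Step 7 — Complex power: S = V·I* = 35.48 - j0.4704 VA.
Step 8 — Real power: P = Re(S) = 35.48 W.
Step 9 — Reactive power: Q = Im(S) = -0.4704 VAR.
Step 10 — Apparent power: |S| = 35.48 VA.
Step 11 — Power factor: PF = P/|S| = 0.9999 (leading).

(a) P = 35.48 W  (b) Q = -0.4704 VAR  (c) S = 35.48 VA  (d) PF = 0.9999 (leading)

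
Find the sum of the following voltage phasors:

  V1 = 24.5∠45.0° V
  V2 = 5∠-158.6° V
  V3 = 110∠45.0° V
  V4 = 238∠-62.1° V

Step 1 — Convert each phasor to rectangular form:
  V1 = 24.5·(cos(45.0°) + j·sin(45.0°)) = 17.32 + j17.32 V
  V2 = 5·(cos(-158.6°) + j·sin(-158.6°)) = -4.655 - j1.824 V
  V3 = 110·(cos(45.0°) + j·sin(45.0°)) = 77.78 + j77.78 V
  V4 = 238·(cos(-62.1°) + j·sin(-62.1°)) = 111.4 - j210.3 V
Step 2 — Sum components: V_total = 201.8 - j117.1 V.
Step 3 — Convert to polar: |V_total| = 233.3 V, ∠V_total = -30.1°.

V_total = 233.3∠-30.1° V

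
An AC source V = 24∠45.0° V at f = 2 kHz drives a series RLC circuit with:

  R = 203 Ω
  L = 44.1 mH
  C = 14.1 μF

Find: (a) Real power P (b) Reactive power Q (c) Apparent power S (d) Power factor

Step 1 — Angular frequency: ω = 2π·f = 2π·2000 = 1.257e+04 rad/s.
Step 2 — Component impedances:
  R: Z = R = 203 Ω
  L: Z = jωL = j·1.257e+04·0.0441 = 0 + j554.2 Ω
  C: Z = 1/(jωC) = -j/(ω·C) = 0 - j5.644 Ω
Step 3 — Series combination: Z_total = R + L + C = 203 + j548.5 Ω = 584.9∠69.7° Ω.
Step 4 — Source phasor: V = 24∠45.0° V = 16.97 + j16.97 V.
Step 5 — Current: I = V / Z = 0.03728 - j0.01714 A = 0.04103∠-24.7° A.
Step 6 — Complex power: S = V·I* = 0.3418 + j0.9236 VA.
Step 7 — Real power: P = Re(S) = 0.3418 W.
Step 8 — Reactive power: Q = Im(S) = 0.9236 VAR.
Step 9 — Apparent power: |S| = 0.9848 VA.
Step 10 — Power factor: PF = P/|S| = 0.3471 (lagging).

(a) P = 0.3418 W  (b) Q = 0.9236 VAR  (c) S = 0.9848 VA  (d) PF = 0.3471 (lagging)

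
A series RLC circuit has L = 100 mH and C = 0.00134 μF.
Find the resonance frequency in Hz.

Step 1 — Resonance condition Im(Z)=0 gives ω₀ = 1/√(LC).
Step 2 — ω₀ = 1/√(0.1·1.34e-09) = 8.639e+04 rad/s.
Step 3 — f₀ = ω₀/(2π) = 1.375e+04 Hz.

f₀ = 1.375e+04 Hz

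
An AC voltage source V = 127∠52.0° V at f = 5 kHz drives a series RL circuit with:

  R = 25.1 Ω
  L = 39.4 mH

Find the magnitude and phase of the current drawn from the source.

Step 1 — Angular frequency: ω = 2π·f = 2π·5000 = 3.142e+04 rad/s.
Step 2 — Component impedances:
  R: Z = R = 25.1 Ω
  L: Z = jωL = j·3.142e+04·0.0394 = 0 + j1238 Ω
Step 3 — Series combination: Z_total = R + L = 25.1 + j1238 Ω = 1238∠88.8° Ω.
Step 4 — Source phasor: V = 127∠52.0° V = 78.19 + j100.1 V.
Step 5 — Ohm's law: I = V / Z_total = (78.19 + j100.1) / (25.1 + j1238) = 0.0821 - j0.0615 A.
Step 6 — Convert to polar: |I| = 0.1026 A, ∠I = -36.8°.

I = 0.1026∠-36.8° A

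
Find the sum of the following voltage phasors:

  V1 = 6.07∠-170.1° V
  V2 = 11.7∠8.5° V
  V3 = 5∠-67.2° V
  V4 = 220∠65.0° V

Step 1 — Convert each phasor to rectangular form:
  V1 = 6.07·(cos(-170.1°) + j·sin(-170.1°)) = -5.98 - j1.044 V
  V2 = 11.7·(cos(8.5°) + j·sin(8.5°)) = 11.57 + j1.729 V
  V3 = 5·(cos(-67.2°) + j·sin(-67.2°)) = 1.938 - j4.609 V
  V4 = 220·(cos(65.0°) + j·sin(65.0°)) = 92.98 + j199.4 V
Step 2 — Sum components: V_total = 100.5 + j195.5 V.
Step 3 — Convert to polar: |V_total| = 219.8 V, ∠V_total = 62.8°.

V_total = 219.8∠62.8° V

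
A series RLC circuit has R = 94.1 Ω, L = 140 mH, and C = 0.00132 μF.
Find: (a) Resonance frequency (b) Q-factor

Step 1 — Resonance condition Im(Z)=0 gives ω₀ = 1/√(LC).
Step 2 — ω₀ = 1/√(0.14·1.32e-09) = 7.356e+04 rad/s.
Step 3 — f₀ = ω₀/(2π) = 1.171e+04 Hz.
Step 4 — Series Q: Q = ω₀L/R = 7.356e+04·0.14/94.1 = 109.4.

(a) f₀ = 1.171e+04 Hz  (b) Q = 109.4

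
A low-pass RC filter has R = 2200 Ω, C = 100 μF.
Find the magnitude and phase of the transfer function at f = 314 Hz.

Step 1 — Angular frequency: ω = 2π·314 = 1973 rad/s.
Step 2 — Transfer function: H(jω) = 1/(1 + jωRC).
Step 3 — Denominator: 1 + jωRC = 1 + j·1973·2200·0.0001 = 1 + j434.
Step 4 — H = 5.308e-06 - j0.002304.
Step 5 — Magnitude: |H| = 0.002304 (-52.8 dB); phase: φ = -89.9°.

|H| = 0.002304 (-52.8 dB), φ = -89.9°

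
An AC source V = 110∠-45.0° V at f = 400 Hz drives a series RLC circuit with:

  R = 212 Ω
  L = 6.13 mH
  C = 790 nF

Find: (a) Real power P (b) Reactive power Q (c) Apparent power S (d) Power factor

Step 1 — Angular frequency: ω = 2π·f = 2π·400 = 2513 rad/s.
Step 2 — Component impedances:
  R: Z = R = 212 Ω
  L: Z = jωL = j·2513·0.00613 = 0 + j15.41 Ω
  C: Z = 1/(jωC) = -j/(ω·C) = 0 - j503.7 Ω
Step 3 — Series combination: Z_total = R + L + C = 212 - j488.2 Ω = 532.3∠-66.5° Ω.
Step 4 — Source phasor: V = 110∠-45.0° V = 77.78 - j77.78 V.
Step 5 — Current: I = V / Z = 0.1922 + j0.07584 A = 0.2067∠21.5° A.
Step 6 — Complex power: S = V·I* = 9.054 - j20.85 VA.
Step 7 — Real power: P = Re(S) = 9.054 W.
Step 8 — Reactive power: Q = Im(S) = -20.85 VAR.
Step 9 — Apparent power: |S| = 22.73 VA.
Step 10 — Power factor: PF = P/|S| = 0.3983 (leading).

(a) P = 9.054 W  (b) Q = -20.85 VAR  (c) S = 22.73 VA  (d) PF = 0.3983 (leading)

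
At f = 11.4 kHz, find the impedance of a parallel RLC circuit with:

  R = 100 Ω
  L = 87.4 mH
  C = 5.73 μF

Step 1 — Angular frequency: ω = 2π·f = 2π·1.14e+04 = 7.163e+04 rad/s.
Step 2 — Component impedances:
  R: Z = R = 100 Ω
  L: Z = jωL = j·7.163e+04·0.0874 = 0 + j6260 Ω
  C: Z = 1/(jωC) = -j/(ω·C) = 0 - j2.436 Ω
Step 3 — Parallel combination: 1/Z_total = 1/R + 1/L + 1/C; Z_total = 0.05937 - j2.436 Ω = 2.437∠-88.6° Ω.

Z = 0.05937 - j2.436 Ω = 2.437∠-88.6° Ω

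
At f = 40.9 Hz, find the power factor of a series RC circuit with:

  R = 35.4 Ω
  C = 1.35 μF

Step 1 — Angular frequency: ω = 2π·f = 2π·40.9 = 257 rad/s.
Step 2 — Component impedances:
  R: Z = R = 35.4 Ω
  C: Z = 1/(jωC) = -j/(ω·C) = 0 - j2882 Ω
Step 3 — Series combination: Z_total = R + C = 35.4 - j2882 Ω = 2883∠-89.3° Ω.
Step 4 — Power factor: PF = cos(φ) = Re(Z)/|Z| = 35.4/2883 = 0.01228.
Step 5 — Type: Im(Z) = -2882 ⇒ leading (phase φ = -89.3°).

PF = 0.01228 (leading, φ = -89.3°)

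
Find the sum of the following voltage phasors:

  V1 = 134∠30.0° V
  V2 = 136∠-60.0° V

Step 1 — Convert each phasor to rectangular form:
  V1 = 134·(cos(30.0°) + j·sin(30.0°)) = 116 + j67 V
  V2 = 136·(cos(-60.0°) + j·sin(-60.0°)) = 68 - j117.8 V
Step 2 — Sum components: V_total = 184 - j50.78 V.
Step 3 — Convert to polar: |V_total| = 190.9 V, ∠V_total = -15.4°.

V_total = 190.9∠-15.4° V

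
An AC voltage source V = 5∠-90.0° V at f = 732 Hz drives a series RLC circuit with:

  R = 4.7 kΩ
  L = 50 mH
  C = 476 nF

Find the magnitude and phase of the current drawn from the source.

Step 1 — Angular frequency: ω = 2π·f = 2π·732 = 4599 rad/s.
Step 2 — Component impedances:
  R: Z = R = 4700 Ω
  L: Z = jωL = j·4599·0.05 = 0 + j230 Ω
  C: Z = 1/(jωC) = -j/(ω·C) = 0 - j456.8 Ω
Step 3 — Series combination: Z_total = R + L + C = 4700 - j226.8 Ω = 4705∠-2.8° Ω.
Step 4 — Source phasor: V = 5∠-90.0° V = 0 - j5 V.
Step 5 — Ohm's law: I = V / Z_total = (0 - j5) / (4700 - j226.8) = 5.122e-05 - j0.001061 A.
Step 6 — Convert to polar: |I| = 0.001063 A, ∠I = -87.2°.

I = 0.001063∠-87.2° A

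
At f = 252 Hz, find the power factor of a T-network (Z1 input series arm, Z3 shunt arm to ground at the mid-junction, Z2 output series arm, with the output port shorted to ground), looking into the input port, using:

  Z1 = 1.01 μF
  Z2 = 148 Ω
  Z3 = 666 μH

Step 1 — Angular frequency: ω = 2π·f = 2π·252 = 1583 rad/s.
Step 2 — Component impedances:
  Z1: Z = 1/(jωC) = -j/(ω·C) = 0 - j625.3 Ω
  Z2: Z = R = 148 Ω
  Z3: Z = jωL = j·1583·0.000666 = 0 + j1.055 Ω
Step 3 — With the output port shorted to ground, the output series arm Z2 runs from the junction to ground; the shunt arm Z3 also runs from the junction to ground. They appear in parallel: Z3 || Z2 = 0.007513 + j1.054 Ω.
Step 4 — Series with input arm Z1: Z_in = Z1 + (Z3 || Z2) = 0.007513 - j624.3 Ω = 624.3∠-90.0° Ω.
Step 5 — Power factor: PF = cos(φ) = Re(Z)/|Z| = 0.0075132/624.26 = 1.204e-05.
Step 6 — Type: Im(Z) = -624.3 ⇒ leading (phase φ = -90.0°).

PF = 1.204e-05 (leading, φ = -90.0°)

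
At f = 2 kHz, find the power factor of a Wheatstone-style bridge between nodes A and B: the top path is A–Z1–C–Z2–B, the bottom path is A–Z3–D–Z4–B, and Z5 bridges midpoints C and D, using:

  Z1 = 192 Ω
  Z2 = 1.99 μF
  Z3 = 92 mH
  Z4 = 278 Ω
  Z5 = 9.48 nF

Step 1 — Angular frequency: ω = 2π·f = 2π·2000 = 1.257e+04 rad/s.
Step 2 — Component impedances:
  Z1: Z = R = 192 Ω
  Z2: Z = 1/(jωC) = -j/(ω·C) = 0 - j39.99 Ω
  Z3: Z = jωL = j·1.257e+04·0.092 = 0 + j1156 Ω
  Z4: Z = R = 278 Ω
  Z5: Z = 1/(jωC) = -j/(ω·C) = 0 - j8394 Ω
Step 3 — Bridge requires nodal analysis (the Z5 bridge couples midpoints C and D, so the two paths cannot be reduced to a simple series/parallel combination). Setting node B to ground and injecting 1 A at node A, the 3-node admittance system at A, C, D solves to V_A = Z_AB = 192.4 - j8.228 Ω = 192.6∠-2.4° Ω.
Step 4 — Power factor: PF = cos(φ) = Re(Z)/|Z| = 192.38/192.56 = 0.9991.
Step 5 — Type: Im(Z) = -8.228 ⇒ leading (phase φ = -2.4°).

PF = 0.9991 (leading, φ = -2.4°)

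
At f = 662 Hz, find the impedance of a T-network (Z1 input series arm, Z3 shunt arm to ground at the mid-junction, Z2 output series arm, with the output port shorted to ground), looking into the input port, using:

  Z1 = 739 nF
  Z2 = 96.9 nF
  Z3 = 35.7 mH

Step 1 — Angular frequency: ω = 2π·f = 2π·662 = 4159 rad/s.
Step 2 — Component impedances:
  Z1: Z = 1/(jωC) = -j/(ω·C) = 0 - j325.3 Ω
  Z2: Z = 1/(jωC) = -j/(ω·C) = 0 - j2481 Ω
  Z3: Z = jωL = j·4159·0.0357 = 0 + j148.5 Ω
Step 3 — With the output port shorted to ground, the output series arm Z2 runs from the junction to ground; the shunt arm Z3 also runs from the junction to ground. They appear in parallel: Z3 || Z2 = 0 + j157.9 Ω.
Step 4 — Series with input arm Z1: Z_in = Z1 + (Z3 || Z2) = 0 - j167.4 Ω = 167.4∠-90.0° Ω.

Z = 0 - j167.4 Ω = 167.4∠-90.0° Ω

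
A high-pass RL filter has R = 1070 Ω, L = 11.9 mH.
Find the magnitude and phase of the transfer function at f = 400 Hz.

Step 1 — Angular frequency: ω = 2π·400 = 2513 rad/s.
Step 2 — Transfer function: H(jω) = jωL/(R + jωL).
Step 3 — Numerator jωL = j·29.91; denominator R + jωL = 1070 + j29.91.
Step 4 — H = 0.0007807 + j0.02793.
Step 5 — Magnitude: |H| = 0.02794 (-31.1 dB); phase: φ = 88.4°.

|H| = 0.02794 (-31.1 dB), φ = 88.4°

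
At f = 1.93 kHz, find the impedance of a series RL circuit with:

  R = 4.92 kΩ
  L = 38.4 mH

Step 1 — Angular frequency: ω = 2π·f = 2π·1930 = 1.213e+04 rad/s.
Step 2 — Component impedances:
  R: Z = R = 4920 Ω
  L: Z = jωL = j·1.213e+04·0.0384 = 0 + j465.7 Ω
Step 3 — Series combination: Z_total = R + L = 4920 + j465.7 Ω = 4942∠5.4° Ω.

Z = 4920 + j465.7 Ω = 4942∠5.4° Ω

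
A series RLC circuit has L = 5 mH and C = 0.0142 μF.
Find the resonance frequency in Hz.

Step 1 — Resonance condition Im(Z)=0 gives ω₀ = 1/√(LC).
Step 2 — ω₀ = 1/√(0.005·1.42e-08) = 1.187e+05 rad/s.
Step 3 — f₀ = ω₀/(2π) = 1.889e+04 Hz.

f₀ = 1.889e+04 Hz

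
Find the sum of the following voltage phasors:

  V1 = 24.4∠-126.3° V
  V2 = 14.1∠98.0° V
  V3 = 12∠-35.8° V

Step 1 — Convert each phasor to rectangular form:
  V1 = 24.4·(cos(-126.3°) + j·sin(-126.3°)) = -14.45 - j19.66 V
  V2 = 14.1·(cos(98.0°) + j·sin(98.0°)) = -1.962 + j13.96 V
  V3 = 12·(cos(-35.8°) + j·sin(-35.8°)) = 9.733 - j7.019 V
Step 2 — Sum components: V_total = -6.675 - j12.72 V.
Step 3 — Convert to polar: |V_total| = 14.37 V, ∠V_total = -117.7°.

V_total = 14.37∠-117.7° V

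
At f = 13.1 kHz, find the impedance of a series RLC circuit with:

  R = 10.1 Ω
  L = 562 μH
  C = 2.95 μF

Step 1 — Angular frequency: ω = 2π·f = 2π·1.31e+04 = 8.231e+04 rad/s.
Step 2 — Component impedances:
  R: Z = R = 10.1 Ω
  L: Z = jωL = j·8.231e+04·0.000562 = 0 + j46.26 Ω
  C: Z = 1/(jωC) = -j/(ω·C) = 0 - j4.118 Ω
Step 3 — Series combination: Z_total = R + L + C = 10.1 + j42.14 Ω = 43.33∠76.5° Ω.

Z = 10.1 + j42.14 Ω = 43.33∠76.5° Ω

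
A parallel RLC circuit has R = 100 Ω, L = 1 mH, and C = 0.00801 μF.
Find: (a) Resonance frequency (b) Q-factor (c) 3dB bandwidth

Step 1 — Resonance: ω₀ = 1/√(LC) = 1/√(0.001·8.01e-09) = 3.533e+05 rad/s.
Step 2 — f₀ = ω₀/(2π) = 5.623e+04 Hz.
Step 3 — Parallel Q: Q = R/(ω₀L) = 100/(3.533e+05·0.001) = 0.283.
Step 4 — Bandwidth: Δω = ω₀/Q = 1.248e+06 rad/s; BW = Δω/(2π) = 1.987e+05 Hz.

(a) f₀ = 5.623e+04 Hz  (b) Q = 0.283  (c) BW = 1.987e+05 Hz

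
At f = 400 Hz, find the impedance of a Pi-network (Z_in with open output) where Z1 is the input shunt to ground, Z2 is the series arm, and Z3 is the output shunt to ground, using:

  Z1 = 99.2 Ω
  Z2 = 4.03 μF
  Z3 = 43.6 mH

Step 1 — Angular frequency: ω = 2π·f = 2π·400 = 2513 rad/s.
Step 2 — Component impedances:
  Z1: Z = R = 99.2 Ω
  Z2: Z = 1/(jωC) = -j/(ω·C) = 0 - j98.73 Ω
  Z3: Z = jωL = j·2513·0.0436 = 0 + j109.6 Ω
Step 3 — With open output, the series arm Z2 and the output shunt Z3 appear in series to ground: Z2 + Z3 = 0 + j10.85 Ω.
Step 4 — Parallel with input shunt Z1: Z_in = Z1 || (Z2 + Z3) = 1.172 + j10.72 Ω = 10.78∠83.8° Ω.

Z = 1.172 + j10.72 Ω = 10.78∠83.8° Ω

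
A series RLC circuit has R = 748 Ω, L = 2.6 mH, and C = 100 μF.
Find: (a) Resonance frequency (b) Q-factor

Step 1 — Resonance condition Im(Z)=0 gives ω₀ = 1/√(LC).
Step 2 — ω₀ = 1/√(0.0026·0.0001) = 1961 rad/s.
Step 3 — f₀ = ω₀/(2π) = 312.1 Hz.
Step 4 — Series Q: Q = ω₀L/R = 1961·0.0026/748 = 0.006817.

(a) f₀ = 312.1 Hz  (b) Q = 0.006817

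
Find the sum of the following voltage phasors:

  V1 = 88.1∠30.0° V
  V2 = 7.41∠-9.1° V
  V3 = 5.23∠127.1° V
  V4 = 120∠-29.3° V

Step 1 — Convert each phasor to rectangular form:
  V1 = 88.1·(cos(30.0°) + j·sin(30.0°)) = 76.3 + j44.05 V
  V2 = 7.41·(cos(-9.1°) + j·sin(-9.1°)) = 7.317 - j1.172 V
  V3 = 5.23·(cos(127.1°) + j·sin(127.1°)) = -3.155 + j4.171 V
  V4 = 120·(cos(-29.3°) + j·sin(-29.3°)) = 104.6 - j58.73 V
Step 2 — Sum components: V_total = 185.1 - j11.68 V.
Step 3 — Convert to polar: |V_total| = 185.5 V, ∠V_total = -3.6°.

V_total = 185.5∠-3.6° V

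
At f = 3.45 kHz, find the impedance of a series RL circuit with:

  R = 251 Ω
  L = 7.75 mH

Step 1 — Angular frequency: ω = 2π·f = 2π·3450 = 2.168e+04 rad/s.
Step 2 — Component impedances:
  R: Z = R = 251 Ω
  L: Z = jωL = j·2.168e+04·0.00775 = 0 + j168 Ω
Step 3 — Series combination: Z_total = R + L = 251 + j168 Ω = 302∠33.8° Ω.

Z = 251 + j168 Ω = 302∠33.8° Ω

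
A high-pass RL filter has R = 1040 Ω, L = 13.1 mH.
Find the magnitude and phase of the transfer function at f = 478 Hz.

Step 1 — Angular frequency: ω = 2π·478 = 3003 rad/s.
Step 2 — Transfer function: H(jω) = jωL/(R + jωL).
Step 3 — Numerator jωL = j·39.34; denominator R + jωL = 1040 + j39.34.
Step 4 — H = 0.001429 + j0.03778.
Step 5 — Magnitude: |H| = 0.0378 (-28.4 dB); phase: φ = 87.8°.

|H| = 0.0378 (-28.4 dB), φ = 87.8°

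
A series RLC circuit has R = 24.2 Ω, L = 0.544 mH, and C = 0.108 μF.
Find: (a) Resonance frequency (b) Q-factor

Step 1 — Resonance condition Im(Z)=0 gives ω₀ = 1/√(LC).
Step 2 — ω₀ = 1/√(0.000544·1.08e-07) = 1.305e+05 rad/s.
Step 3 — f₀ = ω₀/(2π) = 2.076e+04 Hz.
Step 4 — Series Q: Q = ω₀L/R = 1.305e+05·0.000544/24.2 = 2.933.

(a) f₀ = 2.076e+04 Hz  (b) Q = 2.933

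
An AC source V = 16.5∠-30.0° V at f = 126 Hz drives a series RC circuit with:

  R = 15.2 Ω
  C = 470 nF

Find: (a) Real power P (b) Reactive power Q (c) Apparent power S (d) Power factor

Step 1 — Angular frequency: ω = 2π·f = 2π·126 = 791.7 rad/s.
Step 2 — Component impedances:
  R: Z = R = 15.2 Ω
  C: Z = 1/(jωC) = -j/(ω·C) = 0 - j2688 Ω
Step 3 — Series combination: Z_total = R + C = 15.2 - j2688 Ω = 2688∠-89.7° Ω.
Step 4 — Source phasor: V = 16.5∠-30.0° V = 14.29 - j8.25 V.
Step 5 — Current: I = V / Z = 0.0031 + j0.005299 A = 0.006139∠59.7° A.
Step 6 — Complex power: S = V·I* = 0.0005729 - j0.1013 VA.
Step 7 — Real power: P = Re(S) = 0.0005729 W.
Step 8 — Reactive power: Q = Im(S) = -0.1013 VAR.
Step 9 — Apparent power: |S| = 0.1013 VA.
Step 10 — Power factor: PF = P/|S| = 0.005656 (leading).

(a) P = 0.0005729 W  (b) Q = -0.1013 VAR  (c) S = 0.1013 VA  (d) PF = 0.005656 (leading)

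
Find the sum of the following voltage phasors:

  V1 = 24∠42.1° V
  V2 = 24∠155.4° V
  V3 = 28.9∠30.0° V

Step 1 — Convert each phasor to rectangular form:
  V1 = 24·(cos(42.1°) + j·sin(42.1°)) = 17.81 + j16.09 V
  V2 = 24·(cos(155.4°) + j·sin(155.4°)) = -21.82 + j9.991 V
  V3 = 28.9·(cos(30.0°) + j·sin(30.0°)) = 25.03 + j14.45 V
Step 2 — Sum components: V_total = 21.01 + j40.53 V.
Step 3 — Convert to polar: |V_total| = 45.65 V, ∠V_total = 62.6°.

V_total = 45.65∠62.6° V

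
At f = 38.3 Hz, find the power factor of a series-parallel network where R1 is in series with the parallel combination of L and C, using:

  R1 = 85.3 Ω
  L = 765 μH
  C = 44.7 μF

Step 1 — Angular frequency: ω = 2π·f = 2π·38.3 = 240.6 rad/s.
Step 2 — Component impedances:
  R1: Z = R = 85.3 Ω
  L: Z = jωL = j·240.6·0.000765 = 0 + j0.1841 Ω
  C: Z = 1/(jωC) = -j/(ω·C) = 0 - j92.96 Ω
Step 3 — Parallel branch: L || C = 1/(1/L + 1/C) = 0 + j0.1845 Ω.
Step 4 — Series with R1: Z_total = R1 + (L || C) = 85.3 + j0.1845 Ω = 85.3∠0.1° Ω.
Step 5 — Power factor: PF = cos(φ) = Re(Z)/|Z| = 85.3/85.3 = 1.
Step 6 — Type: Im(Z) = 0.1845 ⇒ lagging (phase φ = 0.1°).

PF = 1 (lagging, φ = 0.1°)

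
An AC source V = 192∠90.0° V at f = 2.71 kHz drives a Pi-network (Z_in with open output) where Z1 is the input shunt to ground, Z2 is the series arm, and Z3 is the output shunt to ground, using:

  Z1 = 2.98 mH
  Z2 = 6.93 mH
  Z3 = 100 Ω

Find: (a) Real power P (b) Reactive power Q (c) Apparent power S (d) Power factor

Step 1 — Angular frequency: ω = 2π·f = 2π·2710 = 1.703e+04 rad/s.
Step 2 — Component impedances:
  Z1: Z = jωL = j·1.703e+04·0.00298 = 0 + j50.74 Ω
  Z2: Z = jωL = j·1.703e+04·0.00693 = 0 + j118 Ω
  Z3: Z = R = 100 Ω
Step 3 — With open output, the series arm Z2 and the output shunt Z3 appear in series to ground: Z2 + Z3 = 100 + j118 Ω.
Step 4 — Parallel with input shunt Z1: Z_in = Z1 || (Z2 + Z3) = 6.692 + j39.45 Ω = 40.01∠80.4° Ω.
Step 5 — Source phasor: V = 192∠90.0° V = 0 + j192 V.
Step 6 — Current: I = V / Z = 4.731 + j0.8025 A = 4.798∠9.6° A.
Step 7 — Complex power: S = V·I* = 154.1 + j908.3 VA.
Step 8 — Real power: P = Re(S) = 154.1 W.
Step 9 — Reactive power: Q = Im(S) = 908.3 VAR.
Step 10 — Apparent power: |S| = 921.3 VA.
Step 11 — Power factor: PF = P/|S| = 0.1672 (lagging).

(a) P = 154.1 W  (b) Q = 908.3 VAR  (c) S = 921.3 VA  (d) PF = 0.1672 (lagging)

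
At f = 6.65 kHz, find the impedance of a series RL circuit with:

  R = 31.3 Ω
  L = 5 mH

Step 1 — Angular frequency: ω = 2π·f = 2π·6650 = 4.178e+04 rad/s.
Step 2 — Component impedances:
  R: Z = R = 31.3 Ω
  L: Z = jωL = j·4.178e+04·0.005 = 0 + j208.9 Ω
Step 3 — Series combination: Z_total = R + L = 31.3 + j208.9 Ω = 211.2∠81.5° Ω.

Z = 31.3 + j208.9 Ω = 211.2∠81.5° Ω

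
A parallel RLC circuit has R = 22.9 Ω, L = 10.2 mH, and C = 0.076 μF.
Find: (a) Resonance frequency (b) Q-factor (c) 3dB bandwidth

Step 1 — Resonance: ω₀ = 1/√(LC) = 1/√(0.0102·7.6e-08) = 3.592e+04 rad/s.
Step 2 — f₀ = ω₀/(2π) = 5716 Hz.
Step 3 — Parallel Q: Q = R/(ω₀L) = 22.9/(3.592e+04·0.0102) = 0.06251.
Step 4 — Bandwidth: Δω = ω₀/Q = 5.746e+05 rad/s; BW = Δω/(2π) = 9.145e+04 Hz.

(a) f₀ = 5716 Hz  (b) Q = 0.06251  (c) BW = 9.145e+04 Hz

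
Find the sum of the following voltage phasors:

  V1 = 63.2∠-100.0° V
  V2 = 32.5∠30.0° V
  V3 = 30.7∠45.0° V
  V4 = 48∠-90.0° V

Step 1 — Convert each phasor to rectangular form:
  V1 = 63.2·(cos(-100.0°) + j·sin(-100.0°)) = -10.97 - j62.24 V
  V2 = 32.5·(cos(30.0°) + j·sin(30.0°)) = 28.15 + j16.25 V
  V3 = 30.7·(cos(45.0°) + j·sin(45.0°)) = 21.71 + j21.71 V
  V4 = 48·(cos(-90.0°) + j·sin(-90.0°)) = 0 - j48 V
Step 2 — Sum components: V_total = 38.88 - j72.28 V.
Step 3 — Convert to polar: |V_total| = 82.07 V, ∠V_total = -61.7°.

V_total = 82.07∠-61.7° V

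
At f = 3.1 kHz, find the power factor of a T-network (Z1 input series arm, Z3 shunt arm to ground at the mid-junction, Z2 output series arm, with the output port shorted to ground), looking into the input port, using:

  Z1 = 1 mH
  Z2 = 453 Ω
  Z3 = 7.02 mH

Step 1 — Angular frequency: ω = 2π·f = 2π·3100 = 1.948e+04 rad/s.
Step 2 — Component impedances:
  Z1: Z = jωL = j·1.948e+04·0.001 = 0 + j19.48 Ω
  Z2: Z = R = 453 Ω
  Z3: Z = jωL = j·1.948e+04·0.00702 = 0 + j136.7 Ω
Step 3 — With the output port shorted to ground, the output series arm Z2 runs from the junction to ground; the shunt arm Z3 also runs from the junction to ground. They appear in parallel: Z3 || Z2 = 37.83 + j125.3 Ω.
Step 4 — Series with input arm Z1: Z_in = Z1 + (Z3 || Z2) = 37.83 + j144.8 Ω = 149.7∠75.4° Ω.
Step 5 — Power factor: PF = cos(φ) = Re(Z)/|Z| = 37.826/149.65 = 0.2528.
Step 6 — Type: Im(Z) = 144.8 ⇒ lagging (phase φ = 75.4°).

PF = 0.2528 (lagging, φ = 75.4°)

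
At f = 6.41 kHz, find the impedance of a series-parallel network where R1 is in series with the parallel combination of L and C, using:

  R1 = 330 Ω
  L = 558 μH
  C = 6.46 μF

Step 1 — Angular frequency: ω = 2π·f = 2π·6410 = 4.028e+04 rad/s.
Step 2 — Component impedances:
  R1: Z = R = 330 Ω
  L: Z = jωL = j·4.028e+04·0.000558 = 0 + j22.47 Ω
  C: Z = 1/(jωC) = -j/(ω·C) = 0 - j3.844 Ω
Step 3 — Parallel branch: L || C = 1/(1/L + 1/C) = 0 - j4.636 Ω.
Step 4 — Series with R1: Z_total = R1 + (L || C) = 330 - j4.636 Ω = 330∠-0.8° Ω.

Z = 330 - j4.636 Ω = 330∠-0.8° Ω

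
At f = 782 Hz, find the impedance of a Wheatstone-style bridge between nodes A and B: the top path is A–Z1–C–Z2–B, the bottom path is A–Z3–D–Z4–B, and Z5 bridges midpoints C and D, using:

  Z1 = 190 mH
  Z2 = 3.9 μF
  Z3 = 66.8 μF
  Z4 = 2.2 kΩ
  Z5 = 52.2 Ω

Step 1 — Angular frequency: ω = 2π·f = 2π·782 = 4913 rad/s.
Step 2 — Component impedances:
  Z1: Z = jωL = j·4913·0.19 = 0 + j933.6 Ω
  Z2: Z = 1/(jωC) = -j/(ω·C) = 0 - j52.19 Ω
  Z3: Z = 1/(jωC) = -j/(ω·C) = 0 - j3.047 Ω
  Z4: Z = R = 2200 Ω
  Z5: Z = R = 52.2 Ω
Step 3 — Bridge requires nodal analysis (the Z5 bridge couples midpoints C and D, so the two paths cannot be reduced to a simple series/parallel combination). Setting node B to ground and injecting 1 A at node A, the 3-node admittance system at A, C, D solves to V_A = Z_AB = 52.19 - j50.02 Ω = 72.3∠-43.8° Ω.

Z = 52.19 - j50.02 Ω = 72.3∠-43.8° Ω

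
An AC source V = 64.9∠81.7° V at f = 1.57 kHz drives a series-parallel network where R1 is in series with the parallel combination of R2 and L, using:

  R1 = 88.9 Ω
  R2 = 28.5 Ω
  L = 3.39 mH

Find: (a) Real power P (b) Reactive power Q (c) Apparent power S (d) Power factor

Step 1 — Angular frequency: ω = 2π·f = 2π·1570 = 9865 rad/s.
Step 2 — Component impedances:
  R1: Z = R = 88.9 Ω
  R2: Z = R = 28.5 Ω
  L: Z = jωL = j·9865·0.00339 = 0 + j33.44 Ω
Step 3 — Parallel branch: R2 || L = 1/(1/R2 + 1/L) = 16.51 + j14.07 Ω.
Step 4 — Series with R1: Z_total = R1 + (R2 || L) = 105.4 + j14.07 Ω = 106.3∠7.6° Ω.
Step 5 — Source phasor: V = 64.9∠81.7° V = 9.369 + j64.22 V.
Step 6 — Current: I = V / Z = 0.1672 + j0.5869 A = 0.6103∠74.1° A.
Step 7 — Complex power: S = V·I* = 39.26 + j5.24 VA.
Step 8 — Real power: P = Re(S) = 39.26 W.
Step 9 — Reactive power: Q = Im(S) = 5.24 VAR.
Step 10 — Apparent power: |S| = 39.61 VA.
Step 11 — Power factor: PF = P/|S| = 0.9912 (lagging).

(a) P = 39.26 W  (b) Q = 5.24 VAR  (c) S = 39.61 VA  (d) PF = 0.9912 (lagging)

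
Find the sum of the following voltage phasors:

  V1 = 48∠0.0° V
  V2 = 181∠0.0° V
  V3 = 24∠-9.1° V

Step 1 — Convert each phasor to rectangular form:
  V1 = 48·(cos(0.0°) + j·sin(0.0°)) = 48 V
  V2 = 181·(cos(0.0°) + j·sin(0.0°)) = 181 V
  V3 = 24·(cos(-9.1°) + j·sin(-9.1°)) = 23.7 - j3.796 V
Step 2 — Sum components: V_total = 252.7 - j3.796 V.
Step 3 — Convert to polar: |V_total| = 252.7 V, ∠V_total = -0.9°.

V_total = 252.7∠-0.9° V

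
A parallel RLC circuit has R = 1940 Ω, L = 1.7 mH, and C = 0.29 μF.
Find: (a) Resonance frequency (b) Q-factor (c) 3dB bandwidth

Step 1 — Resonance: ω₀ = 1/√(LC) = 1/√(0.0017·2.9e-07) = 4.504e+04 rad/s.
Step 2 — f₀ = ω₀/(2π) = 7168 Hz.
Step 3 — Parallel Q: Q = R/(ω₀L) = 1940/(4.504e+04·0.0017) = 25.34.
Step 4 — Bandwidth: Δω = ω₀/Q = 1777 rad/s; BW = Δω/(2π) = 282.9 Hz.

(a) f₀ = 7168 Hz  (b) Q = 25.34  (c) BW = 282.9 Hz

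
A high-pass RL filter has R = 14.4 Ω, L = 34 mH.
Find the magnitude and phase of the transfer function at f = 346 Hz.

Step 1 — Angular frequency: ω = 2π·346 = 2174 rad/s.
Step 2 — Transfer function: H(jω) = jωL/(R + jωL).
Step 3 — Numerator jωL = j·73.92; denominator R + jωL = 14.4 + j73.92.
Step 4 — H = 0.9634 + j0.1877.
Step 5 — Magnitude: |H| = 0.9815 (-0.2 dB); phase: φ = 11.0°.

|H| = 0.9815 (-0.2 dB), φ = 11.0°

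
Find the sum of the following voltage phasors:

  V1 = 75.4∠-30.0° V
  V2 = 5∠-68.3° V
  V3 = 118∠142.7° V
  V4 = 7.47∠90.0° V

Step 1 — Convert each phasor to rectangular form:
  V1 = 75.4·(cos(-30.0°) + j·sin(-30.0°)) = 65.3 - j37.7 V
  V2 = 5·(cos(-68.3°) + j·sin(-68.3°)) = 1.849 - j4.646 V
  V3 = 118·(cos(142.7°) + j·sin(142.7°)) = -93.87 + j71.51 V
  V4 = 7.47·(cos(90.0°) + j·sin(90.0°)) = 0 + j7.47 V
Step 2 — Sum components: V_total = -26.72 + j36.63 V.
Step 3 — Convert to polar: |V_total| = 45.34 V, ∠V_total = 126.1°.

V_total = 45.34∠126.1° V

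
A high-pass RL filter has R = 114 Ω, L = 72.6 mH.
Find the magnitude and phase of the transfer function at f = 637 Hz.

Step 1 — Angular frequency: ω = 2π·637 = 4002 rad/s.
Step 2 — Transfer function: H(jω) = jωL/(R + jωL).
Step 3 — Numerator jωL = j·290.6; denominator R + jωL = 114 + j290.6.
Step 4 — H = 0.8666 + j0.34.
Step 5 — Magnitude: |H| = 0.9309 (-0.6 dB); phase: φ = 21.4°.

|H| = 0.9309 (-0.6 dB), φ = 21.4°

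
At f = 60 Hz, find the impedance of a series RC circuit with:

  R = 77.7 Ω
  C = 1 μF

Step 1 — Angular frequency: ω = 2π·f = 2π·60 = 377 rad/s.
Step 2 — Component impedances:
  R: Z = R = 77.7 Ω
  C: Z = 1/(jωC) = -j/(ω·C) = 0 - j2653 Ω
Step 3 — Series combination: Z_total = R + C = 77.7 - j2653 Ω = 2654∠-88.3° Ω.

Z = 77.7 - j2653 Ω = 2654∠-88.3° Ω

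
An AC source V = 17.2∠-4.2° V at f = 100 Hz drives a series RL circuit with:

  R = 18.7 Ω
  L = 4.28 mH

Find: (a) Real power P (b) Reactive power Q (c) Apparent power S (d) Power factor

Step 1 — Angular frequency: ω = 2π·f = 2π·100 = 628.3 rad/s.
Step 2 — Component impedances:
  R: Z = R = 18.7 Ω
  L: Z = jωL = j·628.3·0.00428 = 0 + j2.689 Ω
Step 3 — Series combination: Z_total = R + L = 18.7 + j2.689 Ω = 18.89∠8.2° Ω.
Step 4 — Source phasor: V = 17.2∠-4.2° V = 17.15 - j1.26 V.
Step 5 — Current: I = V / Z = 0.8892 - j0.1952 A = 0.9104∠-12.4° A.
Step 6 — Complex power: S = V·I* = 15.5 + j2.229 VA.
Step 7 — Real power: P = Re(S) = 15.5 W.
Step 8 — Reactive power: Q = Im(S) = 2.229 VAR.
Step 9 — Apparent power: |S| = 15.66 VA.
Step 10 — Power factor: PF = P/|S| = 0.9898 (lagging).

(a) P = 15.5 W  (b) Q = 2.229 VAR  (c) S = 15.66 VA  (d) PF = 0.9898 (lagging)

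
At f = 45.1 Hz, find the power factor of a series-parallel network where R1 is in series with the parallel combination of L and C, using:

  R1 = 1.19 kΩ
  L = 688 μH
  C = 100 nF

Step 1 — Angular frequency: ω = 2π·f = 2π·45.1 = 283.4 rad/s.
Step 2 — Component impedances:
  R1: Z = R = 1190 Ω
  L: Z = jωL = j·283.4·0.000688 = 0 + j0.195 Ω
  C: Z = 1/(jωC) = -j/(ω·C) = 0 - j3.529e+04 Ω
Step 3 — Parallel branch: L || C = 1/(1/L + 1/C) = 0 + j0.195 Ω.
Step 4 — Series with R1: Z_total = R1 + (L || C) = 1190 + j0.195 Ω = 1190∠0.0° Ω.
Step 5 — Power factor: PF = cos(φ) = Re(Z)/|Z| = 1190/1190 = 1.
Step 6 — Type: Im(Z) = 0.195 ⇒ lagging (phase φ = 0.0°).

PF = 1 (lagging, φ = 0.0°)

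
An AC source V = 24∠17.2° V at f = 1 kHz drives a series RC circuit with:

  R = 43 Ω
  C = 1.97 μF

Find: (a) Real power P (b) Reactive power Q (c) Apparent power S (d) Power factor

Step 1 — Angular frequency: ω = 2π·f = 2π·1000 = 6283 rad/s.
Step 2 — Component impedances:
  R: Z = R = 43 Ω
  C: Z = 1/(jωC) = -j/(ω·C) = 0 - j80.79 Ω
Step 3 — Series combination: Z_total = R + C = 43 - j80.79 Ω = 91.52∠-62.0° Ω.
Step 4 — Source phasor: V = 24∠17.2° V = 22.93 + j7.097 V.
Step 5 — Current: I = V / Z = 0.04925 + j0.2576 A = 0.2622∠79.2° A.
Step 6 — Complex power: S = V·I* = 2.957 - j5.556 VA.
Step 7 — Real power: P = Re(S) = 2.957 W.
Step 8 — Reactive power: Q = Im(S) = -5.556 VAR.
Step 9 — Apparent power: |S| = 6.294 VA.
Step 10 — Power factor: PF = P/|S| = 0.4698 (leading).

(a) P = 2.957 W  (b) Q = -5.556 VAR  (c) S = 6.294 VA  (d) PF = 0.4698 (leading)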